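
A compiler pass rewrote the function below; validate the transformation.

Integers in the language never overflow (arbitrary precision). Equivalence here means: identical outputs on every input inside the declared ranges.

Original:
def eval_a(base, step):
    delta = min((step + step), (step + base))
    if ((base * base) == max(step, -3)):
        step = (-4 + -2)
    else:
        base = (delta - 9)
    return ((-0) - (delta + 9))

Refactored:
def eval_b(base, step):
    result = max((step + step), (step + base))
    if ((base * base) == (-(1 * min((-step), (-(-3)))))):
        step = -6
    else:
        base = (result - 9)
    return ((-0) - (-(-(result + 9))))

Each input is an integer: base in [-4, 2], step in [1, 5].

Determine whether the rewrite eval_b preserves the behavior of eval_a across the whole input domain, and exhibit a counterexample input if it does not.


Consider the input base=-4, step=1.
eval_a: delta = -3; ((base * base) == max(step, -3)) -> false; base = -12; return -6
eval_b: result = 2; ((base * base) == (-(1 * min((-step), (-(-3)))))) -> false; base = -7; return -11
-6 != -11, so the rewrite changes behavior.
verdict: not equivalent; witness: base=-4, step=1


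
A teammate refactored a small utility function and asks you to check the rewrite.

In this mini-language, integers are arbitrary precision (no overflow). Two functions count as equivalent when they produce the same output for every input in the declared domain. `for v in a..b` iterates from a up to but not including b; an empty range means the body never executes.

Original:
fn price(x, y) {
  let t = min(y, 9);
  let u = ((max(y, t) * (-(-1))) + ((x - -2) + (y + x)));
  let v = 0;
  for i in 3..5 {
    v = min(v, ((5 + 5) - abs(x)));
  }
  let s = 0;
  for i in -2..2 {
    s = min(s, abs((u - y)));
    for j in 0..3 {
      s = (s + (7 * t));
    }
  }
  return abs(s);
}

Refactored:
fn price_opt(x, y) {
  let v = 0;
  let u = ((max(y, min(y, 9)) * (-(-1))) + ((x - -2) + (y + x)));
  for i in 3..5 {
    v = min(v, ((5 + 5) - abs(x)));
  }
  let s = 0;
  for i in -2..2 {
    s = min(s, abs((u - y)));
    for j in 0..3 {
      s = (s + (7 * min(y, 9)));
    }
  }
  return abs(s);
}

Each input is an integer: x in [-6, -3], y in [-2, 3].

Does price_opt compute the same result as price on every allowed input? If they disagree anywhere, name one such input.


Behavior is preserved: although statement counts differ, local variable names differ, min/max/abs usage differs, constant usage differs, the outputs never diverge.
Tracing x=-4, y=2: price: t = 2; u = -2; v = 0; [i=3]; v = 0; [i=4]; v = 0; s = 0; [i=-2]; s = 0; [j=0]; s = 14; [j=1]; s = 28; [j=2]; s = 42; [i=-1]; s = 4; [j=0]; s = 18; [j=1]; s = 32; [j=2]; s = 46; [i=0]; s = 4; [j=0]; s = 18; [j=1]; s = 32; [j=2]; s = 46; [i=1]; s = 4; [j=0]; s = 18; [j=1]; s = 32; [j=2]; s = 46; return 46 | price_opt: v = 0; u = -2; [i=3]; v = 0; [i=4]; v = 0; s = 0; [i=-2]; s = 0; [j=0]; s = 14; [j=1]; s = 28; [j=2]; s = 42; [i=-1]; s = 4; [j=0]; s = 18; [j=1]; s = 32; [j=2]; s = 46; [i=0]; s = 4; [j=0]; s = 18; [j=1]; s = 32; [j=2]; s = 46; [i=1]; s = 4; [j=0]; s = 18; [j=1]; s = 32; [j=2]; s = 46; return 46 — matching result 46.
Every one of the 24 inputs gives matching results.
verdict: equivalent


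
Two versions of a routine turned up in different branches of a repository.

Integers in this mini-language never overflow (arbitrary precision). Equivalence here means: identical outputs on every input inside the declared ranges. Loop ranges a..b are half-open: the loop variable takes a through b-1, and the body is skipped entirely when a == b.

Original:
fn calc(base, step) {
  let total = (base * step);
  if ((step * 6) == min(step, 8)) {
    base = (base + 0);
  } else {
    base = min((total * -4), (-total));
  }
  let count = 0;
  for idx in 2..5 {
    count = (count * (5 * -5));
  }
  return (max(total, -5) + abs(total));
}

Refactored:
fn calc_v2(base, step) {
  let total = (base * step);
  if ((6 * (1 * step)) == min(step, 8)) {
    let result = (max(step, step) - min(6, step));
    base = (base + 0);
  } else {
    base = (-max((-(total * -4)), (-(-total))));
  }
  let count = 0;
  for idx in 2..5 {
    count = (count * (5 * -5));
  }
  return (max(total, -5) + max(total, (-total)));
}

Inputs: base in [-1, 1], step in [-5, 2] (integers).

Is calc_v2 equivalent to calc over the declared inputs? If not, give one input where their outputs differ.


Although local variable names differ, and statement counts differ, and constant usage differs, and min/max/abs usage differs, and arithmetic usage differs, 24/24 inputs agree.
verdict: equivalent


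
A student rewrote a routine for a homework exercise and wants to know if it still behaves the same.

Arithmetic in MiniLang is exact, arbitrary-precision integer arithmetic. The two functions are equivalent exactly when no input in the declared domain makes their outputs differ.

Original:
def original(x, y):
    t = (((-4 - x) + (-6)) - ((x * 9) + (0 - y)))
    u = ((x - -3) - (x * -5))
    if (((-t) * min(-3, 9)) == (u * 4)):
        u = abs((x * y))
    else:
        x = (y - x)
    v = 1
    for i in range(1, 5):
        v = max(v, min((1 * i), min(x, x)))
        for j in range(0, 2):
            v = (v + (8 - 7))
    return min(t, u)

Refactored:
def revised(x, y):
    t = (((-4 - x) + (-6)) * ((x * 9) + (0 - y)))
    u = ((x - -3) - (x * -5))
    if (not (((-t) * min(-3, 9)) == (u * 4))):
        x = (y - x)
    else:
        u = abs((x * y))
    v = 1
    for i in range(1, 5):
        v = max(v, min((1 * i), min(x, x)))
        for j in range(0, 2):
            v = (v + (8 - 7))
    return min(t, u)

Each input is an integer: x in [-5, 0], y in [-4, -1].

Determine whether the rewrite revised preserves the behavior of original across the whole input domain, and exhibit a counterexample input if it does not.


Evaluate both at x=-1, y=-4.
original: t=-4, then u=-3, then (((-t) * min(-3, 9)) == (u * 4)) is true, then u=4, then v=1, then (i=1), then v=1, then (j=0), then v=2, then (j=1), then v=3, then (i=2), then v=3, then (j=0), then v=4, then (j=1), then v=5, then (i=3), then v=5, then (j=0), then v=6, then (j=1), then v=7, then (i=4), then v=7, then (j=0), then v=8, then (j=1), then v=9, then returns -4
revised: t=45, then u=-3, then (not (((-t) * min(-3, 9)) == (u * 4))) is true, then x=-3, then v=1, then (i=1), then v=1, then (j=0), then v=2, then (j=1), then v=3, then (i=2), then v=3, then (j=0), then v=4, then (j=1), then v=5, then (i=3), then v=5, then (j=0), then v=6, then (j=1), then v=7, then (i=4), then v=7, then (j=0), then v=8, then (j=1), then v=9, then returns -3
-4 and -3 differ, so these are not the same function on this domain.
verdict: not equivalent; witness: x=-1, y=-4


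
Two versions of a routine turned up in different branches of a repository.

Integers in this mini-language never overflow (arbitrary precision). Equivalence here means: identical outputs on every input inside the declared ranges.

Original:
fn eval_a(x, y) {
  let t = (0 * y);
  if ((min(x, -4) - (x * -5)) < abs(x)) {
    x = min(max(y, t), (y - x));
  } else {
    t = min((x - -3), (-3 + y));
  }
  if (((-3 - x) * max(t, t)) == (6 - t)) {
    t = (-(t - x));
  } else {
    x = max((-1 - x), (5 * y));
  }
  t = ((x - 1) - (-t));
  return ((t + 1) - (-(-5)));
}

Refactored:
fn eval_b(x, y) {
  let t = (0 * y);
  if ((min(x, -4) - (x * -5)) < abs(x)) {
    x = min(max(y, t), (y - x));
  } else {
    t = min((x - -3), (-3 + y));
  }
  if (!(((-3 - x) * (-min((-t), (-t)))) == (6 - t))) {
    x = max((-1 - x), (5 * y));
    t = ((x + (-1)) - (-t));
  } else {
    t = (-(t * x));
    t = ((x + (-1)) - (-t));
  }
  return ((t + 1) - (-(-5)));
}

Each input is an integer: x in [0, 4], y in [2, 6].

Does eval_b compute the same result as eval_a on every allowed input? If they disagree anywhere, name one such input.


Run the pair on x=4, y=2.
eval_a: t becomes 0; next ((min(x, -4) - (x * -5)) < abs(x)) evaluates to false; next t becomes -1; next (((-3 - x) * max(t, t)) == (6 - t)) evaluates to true; next t becomes 5; next t becomes 8; next final value 4
eval_b: t becomes 0; next ((min(x, -4) - (x * -5)) < abs(x)) evaluates to false; next t becomes -1; next (!(((-3 - x) * (-min((-t), (-t)))) == (6 - t))) evaluates to false; next t becomes 4; next t becomes 7; next final value 3
4 != 3, so the rewrite changes behavior.
verdict: not equivalent; witness: x=4, y=2


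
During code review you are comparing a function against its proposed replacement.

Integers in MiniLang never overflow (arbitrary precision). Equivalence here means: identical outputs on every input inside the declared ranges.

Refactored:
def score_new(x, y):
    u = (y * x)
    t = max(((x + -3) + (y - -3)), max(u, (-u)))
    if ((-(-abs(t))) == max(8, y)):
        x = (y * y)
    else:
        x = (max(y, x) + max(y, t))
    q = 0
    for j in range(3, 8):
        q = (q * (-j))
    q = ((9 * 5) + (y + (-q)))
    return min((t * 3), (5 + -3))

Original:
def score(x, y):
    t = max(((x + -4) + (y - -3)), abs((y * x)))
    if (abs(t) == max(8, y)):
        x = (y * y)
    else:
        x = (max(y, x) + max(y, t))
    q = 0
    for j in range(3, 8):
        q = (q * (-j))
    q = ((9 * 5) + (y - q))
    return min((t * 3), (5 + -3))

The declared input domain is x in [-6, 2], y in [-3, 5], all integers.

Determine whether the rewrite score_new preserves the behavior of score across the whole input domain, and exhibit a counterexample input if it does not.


Take x=0, y=1.
score: t := 0 | (abs(t) == max(8, y)): false | x := 2 | q := 0 | iter j=3: | q := 0 | iter j=4: | q := 0 | iter j=5: | q := 0 | iter j=6: | q := 0 | iter j=7: | q := 0 | q := 46 | result 0
score_new: u := 0 | t := 1 | ((-(-abs(t))) == max(8, y)): false | x := 2 | q := 0 | iter j=3: | q := 0 | iter j=4: | q := 0 | iter j=5: | q := 0 | iter j=6: | q := 0 | iter j=7: | q := 0 | q := 46 | result 2
0 against 2: the behavior changed.
verdict: not equivalent; witness: x=0, y=1


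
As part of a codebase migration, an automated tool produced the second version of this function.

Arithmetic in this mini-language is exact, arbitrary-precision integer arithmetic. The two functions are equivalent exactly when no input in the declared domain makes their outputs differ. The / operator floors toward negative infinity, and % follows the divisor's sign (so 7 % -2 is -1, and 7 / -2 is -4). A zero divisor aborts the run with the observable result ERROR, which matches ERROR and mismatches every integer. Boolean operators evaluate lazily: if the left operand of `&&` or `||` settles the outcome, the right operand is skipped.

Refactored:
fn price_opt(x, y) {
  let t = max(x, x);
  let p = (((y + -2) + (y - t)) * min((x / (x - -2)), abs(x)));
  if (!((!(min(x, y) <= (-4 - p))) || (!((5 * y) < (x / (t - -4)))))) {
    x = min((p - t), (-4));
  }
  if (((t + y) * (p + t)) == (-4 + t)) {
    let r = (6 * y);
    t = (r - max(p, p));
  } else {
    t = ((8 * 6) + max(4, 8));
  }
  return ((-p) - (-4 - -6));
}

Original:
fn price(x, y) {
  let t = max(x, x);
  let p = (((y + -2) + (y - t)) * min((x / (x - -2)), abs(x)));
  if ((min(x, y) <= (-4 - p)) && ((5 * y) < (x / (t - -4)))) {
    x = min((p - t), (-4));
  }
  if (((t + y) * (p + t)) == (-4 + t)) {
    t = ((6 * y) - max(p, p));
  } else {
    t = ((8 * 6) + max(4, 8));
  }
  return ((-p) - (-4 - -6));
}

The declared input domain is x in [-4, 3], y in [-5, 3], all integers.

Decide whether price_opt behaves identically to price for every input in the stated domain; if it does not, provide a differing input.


Reading the diff, among the changes: boolean connective usage differs, and statement counts differ, and local variable names differ.
As a probe, take x=1, y=3: price runs t := 1 | p := 0 | ((min(x, y) <= (-4 - p)) && ((5 * y) < (x / (t - -4)))): false | (((t + y) * (p + t)) == (-4 + t)): false | t := 56 | result -2; price_opt runs t := 1 | p := 0 | (!((!(min(x, y) <= (-4 - p))) || (!((5 * y) < (x / (t - -4)))))): false | (((t + y) * (p + t)) == (-4 + t)): false | t := 56 | result -2; both end at -2.
Every one of the 72 inputs gives matching results.
verdict: equivalent


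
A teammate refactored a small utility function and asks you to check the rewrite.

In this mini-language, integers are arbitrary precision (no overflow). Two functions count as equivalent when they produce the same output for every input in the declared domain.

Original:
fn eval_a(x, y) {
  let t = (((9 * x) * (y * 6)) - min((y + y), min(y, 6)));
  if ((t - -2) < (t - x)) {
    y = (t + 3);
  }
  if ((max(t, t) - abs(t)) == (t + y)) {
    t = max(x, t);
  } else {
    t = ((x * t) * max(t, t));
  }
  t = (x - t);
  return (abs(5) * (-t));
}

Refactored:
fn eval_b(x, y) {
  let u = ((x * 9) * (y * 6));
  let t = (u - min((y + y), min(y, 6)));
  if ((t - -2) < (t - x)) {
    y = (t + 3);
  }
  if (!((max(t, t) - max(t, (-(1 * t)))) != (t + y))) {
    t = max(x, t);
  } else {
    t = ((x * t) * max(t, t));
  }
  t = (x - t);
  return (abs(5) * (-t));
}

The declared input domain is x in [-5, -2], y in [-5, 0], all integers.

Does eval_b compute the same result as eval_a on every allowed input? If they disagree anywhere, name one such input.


The two versions differ — the changes include boolean connective usage differs; statement counts differ; min/max/abs usage differs; constant usage differs; arithmetic usage differs; comparison usage differs; local variable names differ.
Spot check at x=-2, y=-3 — eval_a: t := 330 | ((t - -2) < (t - x)): false | ((max(t, t) - abs(t)) == (t + y)): false | t := -217800 | t := 217798 | result -1088990. eval_b: u := 324 | t := 330 | ((t - -2) < (t - x)): false | (!((max(t, t) - max(t, (-(1 * t)))) != (t + y))): false | t := -217800 | t := 217798 | result -1088990. Both give -1088990.
Every one of the 24 inputs gives matching results.
verdict: equivalent


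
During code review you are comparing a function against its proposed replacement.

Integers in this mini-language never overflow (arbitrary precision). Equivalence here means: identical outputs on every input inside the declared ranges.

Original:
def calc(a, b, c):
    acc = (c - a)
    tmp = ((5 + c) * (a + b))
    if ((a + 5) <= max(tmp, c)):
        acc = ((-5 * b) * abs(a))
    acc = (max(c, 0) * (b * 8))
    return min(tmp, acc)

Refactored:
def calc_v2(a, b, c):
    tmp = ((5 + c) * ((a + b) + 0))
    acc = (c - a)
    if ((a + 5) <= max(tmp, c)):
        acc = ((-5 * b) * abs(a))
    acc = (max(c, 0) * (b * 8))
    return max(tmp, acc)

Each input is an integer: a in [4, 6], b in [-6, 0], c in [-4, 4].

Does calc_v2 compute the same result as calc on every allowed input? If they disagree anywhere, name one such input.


The rewrite breaks on a=4, b=-6, c=-4, where the results are -2 and 0.
calc: acc = -8; tmp = -2; ((a + 5) <= max(tmp, c)) -> false; acc = 0; return -2
calc_v2: tmp = -2; acc = -8; ((a + 5) <= max(tmp, c)) -> false; acc = 0; return 0
verdict: not equivalent; witness: a=4, b=-6, c=-4


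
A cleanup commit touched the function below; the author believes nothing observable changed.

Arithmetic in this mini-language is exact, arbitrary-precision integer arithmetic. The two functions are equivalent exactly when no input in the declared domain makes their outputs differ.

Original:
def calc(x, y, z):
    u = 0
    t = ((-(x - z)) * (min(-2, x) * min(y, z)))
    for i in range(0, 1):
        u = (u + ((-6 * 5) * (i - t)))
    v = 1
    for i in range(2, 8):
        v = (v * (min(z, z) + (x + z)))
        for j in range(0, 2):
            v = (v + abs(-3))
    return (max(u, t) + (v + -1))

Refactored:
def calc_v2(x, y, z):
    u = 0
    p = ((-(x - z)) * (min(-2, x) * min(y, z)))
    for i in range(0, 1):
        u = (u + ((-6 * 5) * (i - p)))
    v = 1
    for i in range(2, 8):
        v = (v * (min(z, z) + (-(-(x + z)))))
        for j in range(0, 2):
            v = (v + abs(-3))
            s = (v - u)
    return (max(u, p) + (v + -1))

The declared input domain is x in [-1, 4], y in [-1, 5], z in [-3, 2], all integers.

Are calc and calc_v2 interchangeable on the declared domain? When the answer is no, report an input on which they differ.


Differences: local variable names differ, and arithmetic usage differs, and statement counts differ — yet all 252 inputs agree.
verdict: equivalent


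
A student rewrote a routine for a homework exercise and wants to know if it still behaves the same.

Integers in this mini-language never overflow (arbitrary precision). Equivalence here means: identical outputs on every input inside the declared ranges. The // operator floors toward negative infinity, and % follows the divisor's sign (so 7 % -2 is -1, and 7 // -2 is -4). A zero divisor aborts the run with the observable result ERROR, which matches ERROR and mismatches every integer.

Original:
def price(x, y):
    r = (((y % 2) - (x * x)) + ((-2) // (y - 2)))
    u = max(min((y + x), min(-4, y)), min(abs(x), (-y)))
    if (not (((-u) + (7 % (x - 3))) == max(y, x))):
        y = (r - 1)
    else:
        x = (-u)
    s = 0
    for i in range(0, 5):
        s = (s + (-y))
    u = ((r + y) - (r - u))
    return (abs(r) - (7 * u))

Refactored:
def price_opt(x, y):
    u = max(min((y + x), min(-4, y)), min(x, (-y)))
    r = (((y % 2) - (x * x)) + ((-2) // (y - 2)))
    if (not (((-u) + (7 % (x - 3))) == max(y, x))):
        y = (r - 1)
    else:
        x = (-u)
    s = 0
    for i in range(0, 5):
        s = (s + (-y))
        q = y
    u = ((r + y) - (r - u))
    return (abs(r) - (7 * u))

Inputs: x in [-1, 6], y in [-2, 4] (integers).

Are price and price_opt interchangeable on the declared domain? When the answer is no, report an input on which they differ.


There is a counterexample at x=-1, y=-2: 8 on one side, 22 on the other.
price: r becomes -1; next u becomes 1; next (not (((-u) + (7 % (x - 3))) == max(y, x))) evaluates to true; next y becomes -2; next s becomes 0; next at i=0:; next s becomes 2; next at i=1:; next s becomes 4; next at i=2:; next s becomes 6; next at i=3:; next s becomes 8; next at i=4:; next s becomes 10; next u becomes -1; next final value 8
price_opt: u becomes -1; next r becomes -1; next (not (((-u) + (7 % (x - 3))) == max(y, x))) evaluates to true; next y becomes -2; next s becomes 0; next at i=0:; next s becomes 2; next q becomes -2; next at i=1:; next s becomes 4; next q becomes -2; next at i=2:; next s becomes 6; next q becomes -2; next at i=3:; next s becomes 8; next q becomes -2; next at i=4:; next s becomes 10; next q becomes -2; next u becomes -3; next final value 22
verdict: not equivalent; witness: x=-1, y=-2


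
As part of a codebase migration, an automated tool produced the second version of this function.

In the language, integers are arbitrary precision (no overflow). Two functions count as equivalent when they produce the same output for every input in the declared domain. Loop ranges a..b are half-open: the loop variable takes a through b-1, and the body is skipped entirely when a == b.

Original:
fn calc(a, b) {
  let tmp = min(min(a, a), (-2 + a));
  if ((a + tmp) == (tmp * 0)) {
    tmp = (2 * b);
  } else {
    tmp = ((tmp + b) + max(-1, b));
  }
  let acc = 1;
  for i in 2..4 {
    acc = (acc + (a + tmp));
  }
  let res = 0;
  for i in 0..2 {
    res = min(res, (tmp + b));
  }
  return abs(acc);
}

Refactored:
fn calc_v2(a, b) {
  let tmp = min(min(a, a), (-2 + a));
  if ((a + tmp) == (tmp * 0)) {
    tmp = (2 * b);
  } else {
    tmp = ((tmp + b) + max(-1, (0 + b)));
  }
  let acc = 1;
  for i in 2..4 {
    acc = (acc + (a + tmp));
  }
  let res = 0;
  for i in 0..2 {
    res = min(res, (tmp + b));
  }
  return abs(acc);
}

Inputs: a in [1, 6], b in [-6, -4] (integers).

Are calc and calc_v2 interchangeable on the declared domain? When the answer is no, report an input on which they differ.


Reading the diff, among the changes: arithmetic usage differs, constant usage differs.
As a probe, take a=2, b=-5: calc runs tmp := 0 | ((a + tmp) == (tmp * 0)): false | tmp := -6 | acc := 1 | iter i=2: | acc := -3 | iter i=3: | acc := -7 | res := 0 | iter i=0: | res := -11 | iter i=1: | res := -11 | result 7; calc_v2 runs tmp := 0 | ((a + tmp) == (tmp * 0)): false | tmp := -6 | acc := 1 | iter i=2: | acc := -3 | iter i=3: | acc := -7 | res := 0 | iter i=0: | res := -11 | iter i=1: | res := -11 | result 7; both end at 7.
Across all 18 domain points the two functions coincide.
verdict: equivalent


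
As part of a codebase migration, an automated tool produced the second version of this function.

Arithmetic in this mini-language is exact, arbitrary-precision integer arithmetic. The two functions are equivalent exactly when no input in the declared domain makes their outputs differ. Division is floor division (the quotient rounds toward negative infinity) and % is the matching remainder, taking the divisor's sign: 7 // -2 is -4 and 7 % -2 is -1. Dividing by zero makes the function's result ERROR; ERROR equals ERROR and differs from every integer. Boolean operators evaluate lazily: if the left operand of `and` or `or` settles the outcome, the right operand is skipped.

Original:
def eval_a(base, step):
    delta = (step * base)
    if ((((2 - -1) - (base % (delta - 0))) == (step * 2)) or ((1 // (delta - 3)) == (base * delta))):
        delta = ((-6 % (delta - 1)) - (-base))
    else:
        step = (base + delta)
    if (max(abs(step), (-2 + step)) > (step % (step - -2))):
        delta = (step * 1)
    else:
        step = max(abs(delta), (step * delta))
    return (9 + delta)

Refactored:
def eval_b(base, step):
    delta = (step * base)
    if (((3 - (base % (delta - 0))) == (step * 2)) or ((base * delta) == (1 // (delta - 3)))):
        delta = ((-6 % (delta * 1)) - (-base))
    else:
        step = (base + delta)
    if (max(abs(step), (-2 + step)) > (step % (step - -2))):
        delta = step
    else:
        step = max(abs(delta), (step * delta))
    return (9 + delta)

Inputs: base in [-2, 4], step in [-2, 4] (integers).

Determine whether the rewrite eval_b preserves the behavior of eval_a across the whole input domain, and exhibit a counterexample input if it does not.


Input base=-1, step=-1: ERROR from eval_a versus 8 from eval_b.
verdict: not equivalent; witness: base=-1, step=-1


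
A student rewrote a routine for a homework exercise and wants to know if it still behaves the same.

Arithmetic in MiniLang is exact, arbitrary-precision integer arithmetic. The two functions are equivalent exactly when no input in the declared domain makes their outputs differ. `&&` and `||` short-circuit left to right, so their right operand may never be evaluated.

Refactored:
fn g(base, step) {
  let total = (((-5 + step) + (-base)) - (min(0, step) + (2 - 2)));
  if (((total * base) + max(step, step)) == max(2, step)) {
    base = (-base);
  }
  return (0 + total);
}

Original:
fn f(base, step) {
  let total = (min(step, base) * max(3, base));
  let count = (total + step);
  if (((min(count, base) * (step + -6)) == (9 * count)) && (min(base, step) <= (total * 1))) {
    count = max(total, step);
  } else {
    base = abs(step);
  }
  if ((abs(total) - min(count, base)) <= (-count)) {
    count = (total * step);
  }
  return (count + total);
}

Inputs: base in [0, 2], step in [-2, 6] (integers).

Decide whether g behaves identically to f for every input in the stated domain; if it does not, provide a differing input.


Not equivalent: base=0, step=-2 separates them (-14 vs -5).
f: total=-6, then count=-8, then (((min(count, base) * (step + -6)) == (9 * count)) && (min(base, step) <= (total * 1))) is false, then base=2, then ((abs(total) - min(count, base)) <= (-count)) is false, then returns -14
g: total=-5, then (((total * base) + max(step, step)) == max(2, step)) is false, then returns -5
verdict: not equivalent; witness: base=0, step=-2


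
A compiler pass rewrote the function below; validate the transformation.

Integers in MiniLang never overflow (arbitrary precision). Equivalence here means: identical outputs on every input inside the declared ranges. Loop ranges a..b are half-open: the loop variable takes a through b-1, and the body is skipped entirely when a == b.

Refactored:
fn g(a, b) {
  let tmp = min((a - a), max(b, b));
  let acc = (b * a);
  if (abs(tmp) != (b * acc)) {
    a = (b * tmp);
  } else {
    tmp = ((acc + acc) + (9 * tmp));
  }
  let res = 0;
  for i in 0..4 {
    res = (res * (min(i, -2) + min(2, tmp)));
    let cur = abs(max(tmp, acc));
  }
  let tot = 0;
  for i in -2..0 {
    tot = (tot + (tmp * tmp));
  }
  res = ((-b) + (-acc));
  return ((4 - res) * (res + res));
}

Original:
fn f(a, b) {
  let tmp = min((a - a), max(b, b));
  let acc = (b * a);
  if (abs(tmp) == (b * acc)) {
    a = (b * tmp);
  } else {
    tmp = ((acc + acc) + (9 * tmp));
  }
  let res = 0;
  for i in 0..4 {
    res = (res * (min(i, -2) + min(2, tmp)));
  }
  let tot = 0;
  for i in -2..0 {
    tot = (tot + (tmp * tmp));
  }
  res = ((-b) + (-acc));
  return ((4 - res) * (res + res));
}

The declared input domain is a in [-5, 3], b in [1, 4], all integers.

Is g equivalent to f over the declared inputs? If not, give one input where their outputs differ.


The suspicious edit (`(abs(tmp) == (b * acc))` became `(abs(tmp) != (b * acc))`) never changes the result for any input inside the declared domain; all 36 inputs agree.
verdict: equivalent


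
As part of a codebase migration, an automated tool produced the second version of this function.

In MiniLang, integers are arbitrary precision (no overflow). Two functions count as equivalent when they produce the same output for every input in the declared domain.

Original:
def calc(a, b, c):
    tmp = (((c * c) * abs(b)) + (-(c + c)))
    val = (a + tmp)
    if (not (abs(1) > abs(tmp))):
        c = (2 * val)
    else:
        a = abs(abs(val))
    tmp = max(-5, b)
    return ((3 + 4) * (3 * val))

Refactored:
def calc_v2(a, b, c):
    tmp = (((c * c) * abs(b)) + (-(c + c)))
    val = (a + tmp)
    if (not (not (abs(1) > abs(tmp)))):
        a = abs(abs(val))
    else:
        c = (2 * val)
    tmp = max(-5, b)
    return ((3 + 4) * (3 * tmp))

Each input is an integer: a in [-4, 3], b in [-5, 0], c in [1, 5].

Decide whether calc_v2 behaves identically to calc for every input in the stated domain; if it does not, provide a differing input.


These are not equivalent — on a=-4, b=-5, c=1 the outputs split (-21 vs -105).
calc: tmp=3, then val=-1, then (not (abs(1) > abs(tmp))) is true, then c=-2, then tmp=-5, then returns -21
calc_v2: tmp=3, then val=-1, then (not (not (abs(1) > abs(tmp)))) is false, then c=-2, then tmp=-5, then returns -105
verdict: not equivalent; witness: a=-4, b=-5, c=1


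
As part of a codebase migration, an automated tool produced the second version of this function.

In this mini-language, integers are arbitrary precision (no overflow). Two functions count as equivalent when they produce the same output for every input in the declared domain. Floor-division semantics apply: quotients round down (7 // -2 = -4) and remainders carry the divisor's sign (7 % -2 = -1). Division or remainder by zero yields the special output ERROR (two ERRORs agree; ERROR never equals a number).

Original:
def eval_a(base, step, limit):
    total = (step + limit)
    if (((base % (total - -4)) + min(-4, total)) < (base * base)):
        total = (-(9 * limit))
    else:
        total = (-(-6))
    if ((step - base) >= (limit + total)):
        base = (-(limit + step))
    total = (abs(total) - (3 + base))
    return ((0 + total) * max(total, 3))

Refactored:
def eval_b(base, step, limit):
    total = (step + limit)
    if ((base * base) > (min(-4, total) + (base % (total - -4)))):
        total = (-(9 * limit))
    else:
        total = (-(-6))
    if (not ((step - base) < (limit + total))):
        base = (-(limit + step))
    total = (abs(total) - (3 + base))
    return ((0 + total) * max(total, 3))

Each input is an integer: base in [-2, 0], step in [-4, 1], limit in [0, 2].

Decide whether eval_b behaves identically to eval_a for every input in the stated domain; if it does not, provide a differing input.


Changes here: boolean connective usage differs, and comparison usage differs; the full 54-point sweep finds no disagreement.
verdict: equivalent


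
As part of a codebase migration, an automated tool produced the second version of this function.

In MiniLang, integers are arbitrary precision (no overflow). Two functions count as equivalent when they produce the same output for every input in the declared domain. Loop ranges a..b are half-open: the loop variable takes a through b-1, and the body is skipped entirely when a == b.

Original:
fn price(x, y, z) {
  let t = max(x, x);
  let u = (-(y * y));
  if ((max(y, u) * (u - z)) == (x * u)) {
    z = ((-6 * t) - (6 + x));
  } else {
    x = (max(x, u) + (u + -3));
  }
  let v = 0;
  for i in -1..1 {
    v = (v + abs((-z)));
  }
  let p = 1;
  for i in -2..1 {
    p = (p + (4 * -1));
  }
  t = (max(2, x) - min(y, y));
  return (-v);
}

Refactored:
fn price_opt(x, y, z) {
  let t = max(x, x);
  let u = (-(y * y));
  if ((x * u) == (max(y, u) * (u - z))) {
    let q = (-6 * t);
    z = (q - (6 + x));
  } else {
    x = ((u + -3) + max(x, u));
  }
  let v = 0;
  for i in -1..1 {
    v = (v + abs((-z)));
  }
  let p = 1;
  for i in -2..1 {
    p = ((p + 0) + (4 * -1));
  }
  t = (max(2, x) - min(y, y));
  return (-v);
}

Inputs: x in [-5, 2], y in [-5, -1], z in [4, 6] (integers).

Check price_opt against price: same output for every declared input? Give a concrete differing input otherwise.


Differences: statement counts differ; also constant usage differs; also arithmetic usage differs; also local variable names differ — yet all 120 inputs agree.
verdict: equivalent


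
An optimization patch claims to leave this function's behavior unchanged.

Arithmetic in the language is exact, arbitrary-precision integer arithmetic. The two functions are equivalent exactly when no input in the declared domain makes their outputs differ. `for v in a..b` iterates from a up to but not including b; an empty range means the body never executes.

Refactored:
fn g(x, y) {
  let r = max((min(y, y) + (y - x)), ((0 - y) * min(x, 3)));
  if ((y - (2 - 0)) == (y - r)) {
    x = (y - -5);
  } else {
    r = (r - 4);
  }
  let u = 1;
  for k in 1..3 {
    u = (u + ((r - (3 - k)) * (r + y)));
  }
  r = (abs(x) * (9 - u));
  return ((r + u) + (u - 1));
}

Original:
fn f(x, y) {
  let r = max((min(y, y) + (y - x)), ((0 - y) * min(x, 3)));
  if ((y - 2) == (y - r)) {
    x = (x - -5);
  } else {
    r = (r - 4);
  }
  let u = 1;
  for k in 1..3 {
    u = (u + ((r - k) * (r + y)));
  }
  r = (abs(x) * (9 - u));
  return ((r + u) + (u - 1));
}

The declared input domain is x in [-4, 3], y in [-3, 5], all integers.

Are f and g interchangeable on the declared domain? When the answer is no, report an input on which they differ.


Consider the input x=-4, y=-1.
f: r := 2 | ((y - 2) == (y - r)): true | x := 1 | u := 1 | iter k=1: | u := 2 | iter k=2: | u := 2 | r := 7 | result 10
g: r := 2 | ((y - (2 - 0)) == (y - r)): true | x := 4 | u := 1 | iter k=1: | u := 1 | iter k=2: | u := 2 | r := 28 | result 31
10 vs 31 — the two versions disagree here.
verdict: not equivalent; witness: x=-4, y=-1


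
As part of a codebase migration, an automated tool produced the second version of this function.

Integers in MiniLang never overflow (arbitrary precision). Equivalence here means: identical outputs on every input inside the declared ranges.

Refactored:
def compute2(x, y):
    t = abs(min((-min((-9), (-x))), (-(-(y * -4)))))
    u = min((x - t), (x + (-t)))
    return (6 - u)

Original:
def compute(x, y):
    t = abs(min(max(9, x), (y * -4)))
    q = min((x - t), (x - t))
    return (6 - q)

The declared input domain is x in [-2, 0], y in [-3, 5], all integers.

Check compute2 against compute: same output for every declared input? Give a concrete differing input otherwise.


Differences: local variable names differ, min/max/abs usage differs, arithmetic usage differs — yet all 27 inputs agree.
verdict: equivalent


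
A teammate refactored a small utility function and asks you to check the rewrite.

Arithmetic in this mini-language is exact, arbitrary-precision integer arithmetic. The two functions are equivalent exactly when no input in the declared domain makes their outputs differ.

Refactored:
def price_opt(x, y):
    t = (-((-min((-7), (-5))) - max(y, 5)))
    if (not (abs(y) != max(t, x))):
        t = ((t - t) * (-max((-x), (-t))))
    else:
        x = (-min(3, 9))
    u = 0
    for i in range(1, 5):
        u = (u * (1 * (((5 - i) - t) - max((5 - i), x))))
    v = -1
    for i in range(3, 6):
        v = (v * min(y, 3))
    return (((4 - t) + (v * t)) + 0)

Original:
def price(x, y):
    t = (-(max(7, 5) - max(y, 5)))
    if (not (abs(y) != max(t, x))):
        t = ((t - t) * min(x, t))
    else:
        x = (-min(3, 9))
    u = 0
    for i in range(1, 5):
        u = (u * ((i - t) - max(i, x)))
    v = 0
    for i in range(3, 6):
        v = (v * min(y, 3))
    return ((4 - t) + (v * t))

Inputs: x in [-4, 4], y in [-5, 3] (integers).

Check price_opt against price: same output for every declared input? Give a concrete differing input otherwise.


Evaluate both at x=-4, y=-5.
price: t := -2 | (not (abs(y) != max(t, x))): false | x := -3 | u := 0 | iter i=1: | u := 0 | iter i=2: | u := 0 | iter i=3: | u := 0 | iter i=4: | u := 0 | v := 0 | iter i=3: | v := 0 | iter i=4: | v := 0 | iter i=5: | v := 0 | result 6
price_opt: t := -2 | (not (abs(y) != max(t, x))): false | x := -3 | u := 0 | iter i=1: | u := 0 | iter i=2: | u := 0 | iter i=3: | u := 0 | iter i=4: | u := 0 | v := -1 | iter i=3: | v := 5 | iter i=4: | v := -25 | iter i=5: | v := 125 | result -244
6 vs -244 — the two versions disagree here.
verdict: not equivalent; witness: x=-4, y=-5


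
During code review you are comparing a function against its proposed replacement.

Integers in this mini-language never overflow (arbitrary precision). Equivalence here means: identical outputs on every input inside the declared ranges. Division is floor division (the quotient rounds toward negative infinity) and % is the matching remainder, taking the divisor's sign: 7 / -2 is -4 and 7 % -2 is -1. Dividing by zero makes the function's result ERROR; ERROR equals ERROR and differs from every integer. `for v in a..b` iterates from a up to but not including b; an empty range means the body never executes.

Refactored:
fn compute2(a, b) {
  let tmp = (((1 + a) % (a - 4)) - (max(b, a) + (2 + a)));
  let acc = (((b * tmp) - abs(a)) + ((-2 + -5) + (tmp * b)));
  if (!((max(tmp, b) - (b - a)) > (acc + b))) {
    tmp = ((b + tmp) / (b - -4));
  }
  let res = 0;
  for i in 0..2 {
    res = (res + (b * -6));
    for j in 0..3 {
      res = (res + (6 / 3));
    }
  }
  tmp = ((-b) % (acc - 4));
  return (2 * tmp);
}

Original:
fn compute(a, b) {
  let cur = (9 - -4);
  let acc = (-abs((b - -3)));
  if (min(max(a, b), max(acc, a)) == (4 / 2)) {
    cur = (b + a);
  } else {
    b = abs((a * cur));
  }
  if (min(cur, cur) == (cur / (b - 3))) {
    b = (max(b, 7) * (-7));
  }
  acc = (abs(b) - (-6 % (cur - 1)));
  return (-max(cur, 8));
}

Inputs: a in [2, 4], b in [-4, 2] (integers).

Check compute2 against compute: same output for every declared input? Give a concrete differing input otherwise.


There is a counterexample at a=2, b=-4: -8 on one side, ERROR on the other.
compute: cur becomes 13; next acc becomes -1; next (min(max(a, b), max(acc, a)) == (4 / 2)) evaluates to true; next cur becomes -2; next (min(cur, cur) == (cur / (b - 3))) evaluates to false; next acc becomes 4; next final value -8
compute2: tmp becomes -7; next acc becomes 47; next (!((max(tmp, b) - (b - a)) > (acc + b))) evaluates to true; next hits division by zero so the output is ERROR
verdict: not equivalent; witness: a=2, b=-4


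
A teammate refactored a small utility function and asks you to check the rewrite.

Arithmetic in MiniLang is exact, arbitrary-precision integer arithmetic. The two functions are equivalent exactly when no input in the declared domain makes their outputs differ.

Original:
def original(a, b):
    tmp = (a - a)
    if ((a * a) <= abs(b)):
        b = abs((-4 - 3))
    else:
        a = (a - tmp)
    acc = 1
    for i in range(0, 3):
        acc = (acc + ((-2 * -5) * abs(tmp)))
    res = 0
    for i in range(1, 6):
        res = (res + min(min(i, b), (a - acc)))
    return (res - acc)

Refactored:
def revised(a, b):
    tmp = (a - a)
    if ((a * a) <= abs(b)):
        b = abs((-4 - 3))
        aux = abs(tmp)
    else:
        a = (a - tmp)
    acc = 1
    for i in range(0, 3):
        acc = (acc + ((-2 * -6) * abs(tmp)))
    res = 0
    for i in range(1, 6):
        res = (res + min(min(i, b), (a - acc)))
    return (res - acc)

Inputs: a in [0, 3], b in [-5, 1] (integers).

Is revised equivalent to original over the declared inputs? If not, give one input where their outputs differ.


Equivalent. The edit looks behavioral (`-5` became `-6`), but over these ranges it never changes the outcome.
Every one of the 28 inputs gives matching results.
Tracing a=1, b=-4: original: tmp = 0; ((a * a) <= abs(b)) -> true; b = 7; acc = 1; [i=0]; acc = 1; [i=1]; acc = 1; [i=2]; acc = 1; res = 0; [i=1]; res = 0; [i=2]; res = 0; [i=3]; res = 0; [i=4]; res = 0; [i=5]; res = 0; return -1 | revised: tmp = 0; ((a * a) <= abs(b)) -> true; b = 7; aux = 0; acc = 1; [i=0]; acc = 1; [i=1]; acc = 1; [i=2]; acc = 1; res = 0; [i=1]; res = 0; [i=2]; res = 0; [i=3]; res = 0; [i=4]; res = 0; [i=5]; res = 0; return -1 — matching result -1.
verdict: equivalent


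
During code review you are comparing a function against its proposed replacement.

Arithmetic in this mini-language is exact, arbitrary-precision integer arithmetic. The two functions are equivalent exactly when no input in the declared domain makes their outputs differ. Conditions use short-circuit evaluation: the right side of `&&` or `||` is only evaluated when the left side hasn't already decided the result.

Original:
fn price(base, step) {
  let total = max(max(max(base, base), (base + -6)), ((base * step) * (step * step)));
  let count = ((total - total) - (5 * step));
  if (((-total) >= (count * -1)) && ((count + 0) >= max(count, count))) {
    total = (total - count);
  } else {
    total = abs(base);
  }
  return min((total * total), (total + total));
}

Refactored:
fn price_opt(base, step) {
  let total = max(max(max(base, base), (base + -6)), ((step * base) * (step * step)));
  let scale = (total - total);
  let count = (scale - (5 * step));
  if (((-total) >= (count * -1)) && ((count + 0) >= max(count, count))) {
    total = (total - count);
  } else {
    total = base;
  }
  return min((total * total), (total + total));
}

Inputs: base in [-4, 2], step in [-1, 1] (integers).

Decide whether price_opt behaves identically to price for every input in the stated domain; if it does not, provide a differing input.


Input base=-4, step=1: 8 from price versus -8 from price_opt.
verdict: not equivalent; witness: base=-4, step=1


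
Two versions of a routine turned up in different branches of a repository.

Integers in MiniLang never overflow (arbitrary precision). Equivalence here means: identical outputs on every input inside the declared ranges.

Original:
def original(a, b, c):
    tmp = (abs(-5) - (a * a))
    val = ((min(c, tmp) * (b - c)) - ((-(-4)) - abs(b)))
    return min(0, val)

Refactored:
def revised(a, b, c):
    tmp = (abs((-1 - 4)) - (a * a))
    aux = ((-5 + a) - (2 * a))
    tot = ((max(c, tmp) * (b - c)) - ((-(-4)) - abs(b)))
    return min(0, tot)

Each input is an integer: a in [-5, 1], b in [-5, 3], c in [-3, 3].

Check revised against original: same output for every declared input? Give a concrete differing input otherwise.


Not equivalent: a=-5, b=-5, c=1 separates them (0 vs -5).
original: tmp=-20, then val=121, then returns 0
revised: tmp=-20, then aux=0, then tot=-5, then returns -5
verdict: not equivalent; witness: a=-5, b=-5, c=1


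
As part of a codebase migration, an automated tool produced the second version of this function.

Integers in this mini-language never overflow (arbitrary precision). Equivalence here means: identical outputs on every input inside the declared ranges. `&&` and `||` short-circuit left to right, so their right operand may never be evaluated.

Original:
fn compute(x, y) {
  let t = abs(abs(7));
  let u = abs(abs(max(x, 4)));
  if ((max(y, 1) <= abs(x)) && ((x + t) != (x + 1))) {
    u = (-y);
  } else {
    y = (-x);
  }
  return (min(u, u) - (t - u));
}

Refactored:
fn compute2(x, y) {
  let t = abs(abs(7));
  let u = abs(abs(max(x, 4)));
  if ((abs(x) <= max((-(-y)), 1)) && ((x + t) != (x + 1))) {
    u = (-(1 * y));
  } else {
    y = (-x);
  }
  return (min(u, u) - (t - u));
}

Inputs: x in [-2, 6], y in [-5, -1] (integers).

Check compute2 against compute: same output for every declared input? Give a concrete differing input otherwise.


Run the pair on x=-2, y=-5.
compute: t := 7 | u := 4 | ((max(y, 1) <= abs(x)) && ((x + t) != (x + 1))): true | u := 5 | result 3
compute2: t := 7 | u := 4 | ((abs(x) <= max((-(-y)), 1)) && ((x + t) != (x + 1))): false | y := 2 | result 1
3 != 1, so the rewrite changes behavior.
verdict: not equivalent; witness: x=-2, y=-5
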